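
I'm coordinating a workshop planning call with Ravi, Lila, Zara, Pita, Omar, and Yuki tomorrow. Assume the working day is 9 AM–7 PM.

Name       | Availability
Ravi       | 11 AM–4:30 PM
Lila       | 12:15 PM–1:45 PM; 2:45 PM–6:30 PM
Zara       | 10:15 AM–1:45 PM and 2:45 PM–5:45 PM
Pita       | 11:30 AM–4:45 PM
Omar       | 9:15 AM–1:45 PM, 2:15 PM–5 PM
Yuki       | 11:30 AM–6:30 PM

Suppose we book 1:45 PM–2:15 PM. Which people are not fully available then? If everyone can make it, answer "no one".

Lila, Omar, Zara

Ravi: free for 13:45-14:15. Lila: not fully free for 13:45-14:15. Zara: not fully free for 13:45-14:15. Pita: free for 13:45-14:15. Omar: not fully free for 13:45-14:15. Yuki: free for 13:45-14:15.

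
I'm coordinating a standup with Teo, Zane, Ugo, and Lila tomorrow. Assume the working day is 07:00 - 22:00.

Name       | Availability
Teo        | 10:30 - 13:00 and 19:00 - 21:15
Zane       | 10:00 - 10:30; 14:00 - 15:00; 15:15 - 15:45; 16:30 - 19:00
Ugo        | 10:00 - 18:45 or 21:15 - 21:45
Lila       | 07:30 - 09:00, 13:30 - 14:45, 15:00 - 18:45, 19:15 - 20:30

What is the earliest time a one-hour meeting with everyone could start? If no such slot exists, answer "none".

none

Teo ∩ Zane: ∅.
Teo ∩ Zane ∩ Ugo: ∅.
Teo ∩ Zane ∩ Ugo ∩ Lila: ∅.
There is no time when everyone is free.
No common window is at least 60 minutes long.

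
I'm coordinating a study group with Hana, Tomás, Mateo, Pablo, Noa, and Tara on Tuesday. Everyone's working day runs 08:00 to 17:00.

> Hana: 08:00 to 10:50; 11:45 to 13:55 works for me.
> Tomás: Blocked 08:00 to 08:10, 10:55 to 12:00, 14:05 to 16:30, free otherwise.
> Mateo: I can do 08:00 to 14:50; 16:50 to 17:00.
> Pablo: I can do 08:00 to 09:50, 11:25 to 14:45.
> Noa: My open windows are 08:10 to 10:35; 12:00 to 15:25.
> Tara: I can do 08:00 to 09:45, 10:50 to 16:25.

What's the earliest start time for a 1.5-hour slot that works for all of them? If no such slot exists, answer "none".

Hana free: 08:00-10:50, 11:45-13:55.
Tomás free: 08:10-10:55, 12:00-14:05, 16:30-17:00 (invert busy blocks within the working day).
Mateo free: 08:00-14:50, 16:50-17:00.
Pablo free: 08:00-09:50, 11:25-14:45.
Noa free: 08:10-10:35, 12:00-15:25.
Tara free: 08:00-09:45, 10:50-16:25.
Hana ∩ Tomás: 08:10-10:50, 12:00-13:55.
Hana ∩ Tomás ∩ Mateo: 08:10-10:50, 12:00-13:55.
Hana ∩ Tomás ∩ Mateo ∩ Pablo: 08:10-09:50, 12:00-13:55.
Hana ∩ Tomás ∩ Mateo ∩ Pablo ∩ Noa: 08:10-09:50, 12:00-13:55.
Hana ∩ Tomás ∩ Mateo ∩ Pablo ∩ Noa ∩ Tara: 08:10-09:45, 12:00-13:55.
The first common window of at least 90 minutes is 08:10-09:45, so the earliest start is 08:10.

08:10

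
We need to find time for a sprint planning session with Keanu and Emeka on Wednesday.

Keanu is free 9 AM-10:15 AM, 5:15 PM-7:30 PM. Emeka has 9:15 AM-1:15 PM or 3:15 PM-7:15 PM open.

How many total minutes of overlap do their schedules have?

180

Keanu ∩ Emeka: 09:15-10:15, 17:15-19:15.
Summing the common windows: 60 + 120 = 180 minutes.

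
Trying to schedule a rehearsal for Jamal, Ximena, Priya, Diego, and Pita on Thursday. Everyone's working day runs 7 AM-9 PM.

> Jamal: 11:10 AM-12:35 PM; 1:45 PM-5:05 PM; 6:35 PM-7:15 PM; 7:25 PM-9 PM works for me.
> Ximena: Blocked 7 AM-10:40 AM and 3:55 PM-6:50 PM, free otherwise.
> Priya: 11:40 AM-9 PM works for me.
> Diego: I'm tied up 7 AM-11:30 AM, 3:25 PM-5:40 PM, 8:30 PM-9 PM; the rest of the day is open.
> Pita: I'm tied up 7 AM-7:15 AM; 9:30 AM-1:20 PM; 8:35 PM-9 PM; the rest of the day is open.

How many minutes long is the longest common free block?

100

Jamal free: 11:10-12:35, 13:45-17:05, 18:35-19:15, 19:25-21:00.
Ximena free: 10:40-15:55, 18:50-21:00 (invert busy blocks within the working day).
Priya free: 11:40-21:00.
Diego free: 11:30-15:25, 17:40-20:30 (invert busy blocks within the working day).
Pita free: 07:15-09:30, 13:20-20:35 (invert busy blocks within the working day).
Jamal ∩ Ximena: 11:10-12:35, 13:45-15:55, 18:50-19:15, 19:25-21:00.
Jamal ∩ Ximena ∩ Priya: 11:40-12:35, 13:45-15:55, 18:50-19:15, 19:25-21:00.
Jamal ∩ Ximena ∩ Priya ∩ Diego: 11:40-12:35, 13:45-15:25, 18:50-19:15, 19:25-20:30.
Jamal ∩ Ximena ∩ Priya ∩ Diego ∩ Pita: 13:45-15:25, 18:50-19:15, 19:25-20:30.
The longest is 13:45-15:25 at 100 minutes.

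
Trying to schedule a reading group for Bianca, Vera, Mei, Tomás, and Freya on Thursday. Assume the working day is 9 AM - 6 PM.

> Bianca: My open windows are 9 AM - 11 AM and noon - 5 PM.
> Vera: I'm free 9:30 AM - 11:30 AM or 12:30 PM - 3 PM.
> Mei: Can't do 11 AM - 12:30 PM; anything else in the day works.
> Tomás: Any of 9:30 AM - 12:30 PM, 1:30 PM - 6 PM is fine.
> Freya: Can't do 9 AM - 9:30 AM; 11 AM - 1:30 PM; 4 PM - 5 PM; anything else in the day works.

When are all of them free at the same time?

09:30-11:00, 13:30-15:00

Bianca free: 09:00-11:00, 12:00-17:00.
Vera free: 09:30-11:30, 12:30-15:00.
Mei free: 09:00-11:00, 12:30-18:00 (invert busy blocks within the working day).
Tomás free: 09:30-12:30, 13:30-18:00.
Freya free: 09:30-11:00, 13:30-16:00, 17:00-18:00 (invert busy blocks within the working day).
Bianca ∩ Vera: 09:30-11:00, 12:30-15:00.
Bianca ∩ Vera ∩ Mei: 09:30-11:00, 12:30-15:00.
Bianca ∩ Vera ∩ Mei ∩ Tomás: 09:30-11:00, 13:30-15:00.
Bianca ∩ Vera ∩ Mei ∩ Tomás ∩ Freya: 09:30-11:00, 13:30-15:00.
Those are the intersection windows.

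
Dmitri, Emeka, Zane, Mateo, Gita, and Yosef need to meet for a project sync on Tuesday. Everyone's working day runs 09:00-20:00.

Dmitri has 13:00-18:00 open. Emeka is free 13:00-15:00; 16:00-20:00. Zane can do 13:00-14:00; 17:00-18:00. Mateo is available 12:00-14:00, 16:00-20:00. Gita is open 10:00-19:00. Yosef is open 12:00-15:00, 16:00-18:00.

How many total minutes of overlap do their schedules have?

120

Dmitri ∩ Emeka: 13:00-15:00, 16:00-18:00.
Dmitri ∩ Emeka ∩ Zane: 13:00-14:00, 17:00-18:00.
Dmitri ∩ Emeka ∩ Zane ∩ Mateo: 13:00-14:00, 17:00-18:00.
Dmitri ∩ Emeka ∩ Zane ∩ Mateo ∩ Gita: 13:00-14:00, 17:00-18:00.
Dmitri ∩ Emeka ∩ Zane ∩ Mateo ∩ Gita ∩ Yosef: 13:00-14:00, 17:00-18:00.
Summing the common windows: 60 + 60 = 120 minutes.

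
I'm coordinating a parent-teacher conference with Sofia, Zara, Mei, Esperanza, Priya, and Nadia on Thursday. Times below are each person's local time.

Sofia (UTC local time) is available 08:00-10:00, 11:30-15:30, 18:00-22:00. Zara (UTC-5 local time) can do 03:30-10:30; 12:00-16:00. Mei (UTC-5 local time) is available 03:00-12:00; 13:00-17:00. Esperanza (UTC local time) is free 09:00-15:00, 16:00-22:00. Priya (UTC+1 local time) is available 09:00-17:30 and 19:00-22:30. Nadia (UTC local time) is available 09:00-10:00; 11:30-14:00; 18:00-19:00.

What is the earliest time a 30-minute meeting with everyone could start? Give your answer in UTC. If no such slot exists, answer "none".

Sofia in UTC: 08:00-10:00, 11:30-15:30, 18:00-22:00.
Zara in UTC: 08:30-15:30, 17:00-21:00 (add 5h to convert from UTC-5).
Mei in UTC: 08:00-17:00, 18:00-22:00 (add 5h to convert from UTC-5).
Esperanza in UTC: 09:00-15:00, 16:00-22:00.
Priya in UTC: 08:00-16:30, 18:00-21:30 (subtract 1h to convert from UTC+1).
Nadia in UTC: 09:00-10:00, 11:30-14:00, 18:00-19:00.
Sofia ∩ Zara: 08:30-10:00, 11:30-15:30, 18:00-21:00.
Sofia ∩ Zara ∩ Mei: 08:30-10:00, 11:30-15:30, 18:00-21:00.
Sofia ∩ Zara ∩ Mei ∩ Esperanza: 09:00-10:00, 11:30-15:00, 18:00-21:00.
Sofia ∩ Zara ∩ Mei ∩ Esperanza ∩ Priya: 09:00-10:00, 11:30-15:00, 18:00-21:00.
Sofia ∩ Zara ∩ Mei ∩ Esperanza ∩ Priya ∩ Nadia: 09:00-10:00, 11:30-14:00, 18:00-19:00.
Those are the intersection windows.
The first common window of at least 30 minutes is 09:00-10:00, so the earliest start is 09:00.

09:00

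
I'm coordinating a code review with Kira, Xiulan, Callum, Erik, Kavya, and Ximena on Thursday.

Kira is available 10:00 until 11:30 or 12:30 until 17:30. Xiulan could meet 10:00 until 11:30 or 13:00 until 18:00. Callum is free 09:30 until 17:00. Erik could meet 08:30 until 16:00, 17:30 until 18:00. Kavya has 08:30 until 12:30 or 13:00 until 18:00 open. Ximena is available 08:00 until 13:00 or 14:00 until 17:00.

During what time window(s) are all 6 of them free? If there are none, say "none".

Kira ∩ Xiulan: 10:00-11:30, 13:00-17:30.
Kira ∩ Xiulan ∩ Callum: 10:00-11:30, 13:00-17:00.
Kira ∩ Xiulan ∩ Callum ∩ Erik: 10:00-11:30, 13:00-16:00.
Kira ∩ Xiulan ∩ Callum ∩ Erik ∩ Kavya: 10:00-11:30, 13:00-16:00.
Kira ∩ Xiulan ∩ Callum ∩ Erik ∩ Kavya ∩ Ximena: 10:00-11:30, 14:00-16:00.

10:00-11:30, 14:00-16:00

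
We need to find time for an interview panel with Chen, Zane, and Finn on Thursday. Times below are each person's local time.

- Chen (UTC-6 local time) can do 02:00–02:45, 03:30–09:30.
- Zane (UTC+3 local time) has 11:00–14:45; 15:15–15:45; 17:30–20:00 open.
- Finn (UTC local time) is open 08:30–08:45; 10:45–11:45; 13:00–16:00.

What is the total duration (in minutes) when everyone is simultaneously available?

135

Chen in UTC: 08:00-08:45, 09:30-15:30 (add 6h to convert from UTC-6).
Zane in UTC: 08:00-11:45, 12:15-12:45, 14:30-17:00 (subtract 3h to convert from UTC+3).
Finn in UTC: 08:30-08:45, 10:45-11:45, 13:00-16:00.
Chen ∩ Zane: 08:00-08:45, 09:30-11:45, 12:15-12:45, 14:30-15:30.
Chen ∩ Zane ∩ Finn: 08:30-08:45, 10:45-11:45, 14:30-15:30.
Summing the common windows: 15 + 60 + 60 = 135 minutes.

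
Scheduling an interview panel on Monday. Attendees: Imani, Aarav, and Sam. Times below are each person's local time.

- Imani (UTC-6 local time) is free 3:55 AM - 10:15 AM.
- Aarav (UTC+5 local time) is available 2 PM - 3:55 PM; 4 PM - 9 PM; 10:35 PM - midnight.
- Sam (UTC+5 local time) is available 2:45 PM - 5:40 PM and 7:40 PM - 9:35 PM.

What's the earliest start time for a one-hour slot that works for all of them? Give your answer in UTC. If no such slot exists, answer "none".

09:55

Imani in UTC: 09:55-16:15 (add 6h to convert from UTC-6).
Aarav in UTC: 09:00-10:55, 11:00-16:00, 17:35-19:00 (subtract 5h to convert from UTC+5).
Sam in UTC: 09:45-12:40, 14:40-16:35 (subtract 5h to convert from UTC+5).
Imani ∩ Aarav: 09:55-10:55, 11:00-16:00.
Imani ∩ Aarav ∩ Sam: 09:55-10:55, 11:00-12:40, 14:40-16:00.
Those are the intersection windows.
The first common window of at least 60 minutes is 09:55-10:55, so the earliest start is 09:55.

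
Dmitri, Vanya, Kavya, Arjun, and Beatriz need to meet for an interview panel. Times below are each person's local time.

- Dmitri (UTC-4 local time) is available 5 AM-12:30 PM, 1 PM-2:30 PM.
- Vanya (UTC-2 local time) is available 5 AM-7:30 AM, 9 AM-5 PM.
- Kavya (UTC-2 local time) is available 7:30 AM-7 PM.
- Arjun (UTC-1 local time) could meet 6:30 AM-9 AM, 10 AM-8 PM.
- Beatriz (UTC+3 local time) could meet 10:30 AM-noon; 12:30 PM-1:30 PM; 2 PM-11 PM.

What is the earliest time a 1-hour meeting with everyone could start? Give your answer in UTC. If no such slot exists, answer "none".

Dmitri in UTC: 09:00-16:30, 17:00-18:30 (add 4h to convert from UTC-4).
Vanya in UTC: 07:00-09:30, 11:00-19:00 (add 2h to convert from UTC-2).
Kavya in UTC: 09:30-21:00 (add 2h to convert from UTC-2).
Arjun in UTC: 07:30-10:00, 11:00-21:00 (add 1h to convert from UTC-1).
Beatriz in UTC: 07:30-09:00, 09:30-10:30, 11:00-20:00 (subtract 3h to convert from UTC+3).
Dmitri ∩ Vanya: 09:00-09:30, 11:00-16:30, 17:00-18:30.
Dmitri ∩ Vanya ∩ Kavya: 11:00-16:30, 17:00-18:30.
Dmitri ∩ Vanya ∩ Kavya ∩ Arjun: 11:00-16:30, 17:00-18:30.
Dmitri ∩ Vanya ∩ Kavya ∩ Arjun ∩ Beatriz: 11:00-16:30, 17:00-18:30.
So the common availability across everyone is 11:00-16:30, 17:00-18:30.
The first common window of at least 60 minutes is 11:00-16:30, so the earliest start is 11:00.

11:00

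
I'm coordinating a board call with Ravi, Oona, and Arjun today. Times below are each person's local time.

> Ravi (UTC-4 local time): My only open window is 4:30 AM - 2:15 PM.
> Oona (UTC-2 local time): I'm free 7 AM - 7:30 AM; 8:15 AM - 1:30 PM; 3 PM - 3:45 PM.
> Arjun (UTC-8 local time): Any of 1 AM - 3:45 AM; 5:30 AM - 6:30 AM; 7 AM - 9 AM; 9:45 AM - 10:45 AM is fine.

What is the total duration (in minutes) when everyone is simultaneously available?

Ravi in UTC: 08:30-18:15 (add 4h to convert from UTC-4).
Oona in UTC: 09:00-09:30, 10:15-15:30, 17:00-17:45 (add 2h to convert from UTC-2).
Arjun in UTC: 09:00-11:45, 13:30-14:30, 15:00-17:00, 17:45-18:45 (add 8h to convert from UTC-8).
Ravi ∩ Oona: 09:00-09:30, 10:15-15:30, 17:00-17:45.
Ravi ∩ Oona ∩ Arjun: 09:00-09:30, 10:15-11:45, 13:30-14:30, 15:00-15:30.
Summing the common windows: 30 + 90 + 60 + 30 = 210 minutes.

210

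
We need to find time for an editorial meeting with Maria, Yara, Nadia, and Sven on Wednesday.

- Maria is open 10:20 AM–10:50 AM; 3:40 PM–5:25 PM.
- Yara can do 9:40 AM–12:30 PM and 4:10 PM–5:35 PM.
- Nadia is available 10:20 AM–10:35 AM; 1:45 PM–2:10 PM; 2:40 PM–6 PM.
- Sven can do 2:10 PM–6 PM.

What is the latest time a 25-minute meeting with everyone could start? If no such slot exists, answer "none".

Maria ∩ Yara: 10:20-10:50, 16:10-17:25.
Maria ∩ Yara ∩ Nadia: 10:20-10:35, 16:10-17:25.
Maria ∩ Yara ∩ Nadia ∩ Sven: 16:10-17:25.
The last common window of at least 25 minutes is 16:10-17:25; a 25-minute meeting can start as late as 17:00 and still end by 17:25.

17:00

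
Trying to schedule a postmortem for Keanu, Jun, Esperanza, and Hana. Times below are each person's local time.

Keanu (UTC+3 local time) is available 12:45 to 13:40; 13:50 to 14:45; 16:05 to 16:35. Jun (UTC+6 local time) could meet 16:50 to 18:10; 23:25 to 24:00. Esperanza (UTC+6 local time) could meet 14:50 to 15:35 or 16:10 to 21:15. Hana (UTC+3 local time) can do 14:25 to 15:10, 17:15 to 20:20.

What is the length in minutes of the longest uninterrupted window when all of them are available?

20

Keanu in UTC: 09:45-10:40, 10:50-11:45, 13:05-13:35 (subtract 3h to convert from UTC+3).
Jun in UTC: 10:50-12:10, 17:25-18:00 (subtract 6h to convert from UTC+6).
Esperanza in UTC: 08:50-09:35, 10:10-15:15 (subtract 6h to convert from UTC+6).
Hana in UTC: 11:25-12:10, 14:15-17:20 (subtract 3h to convert from UTC+3).
Keanu ∩ Jun: 10:50-11:45.
Keanu ∩ Jun ∩ Esperanza: 10:50-11:45.
Keanu ∩ Jun ∩ Esperanza ∩ Hana: 11:25-11:45.
The longest is 11:25-11:45 at 20 minutes.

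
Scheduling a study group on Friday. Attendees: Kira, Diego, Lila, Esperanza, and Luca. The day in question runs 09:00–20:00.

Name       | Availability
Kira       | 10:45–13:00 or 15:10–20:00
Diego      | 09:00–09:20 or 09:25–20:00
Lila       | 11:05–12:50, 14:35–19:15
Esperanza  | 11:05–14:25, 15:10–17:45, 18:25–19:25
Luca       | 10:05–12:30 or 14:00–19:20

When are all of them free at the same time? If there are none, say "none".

Kira ∩ Diego: 10:45-13:00, 15:10-20:00.
Kira ∩ Diego ∩ Lila: 11:05-12:50, 15:10-19:15.
Kira ∩ Diego ∩ Lila ∩ Esperanza: 11:05-12:50, 15:10-17:45, 18:25-19:15.
Kira ∩ Diego ∩ Lila ∩ Esperanza ∩ Luca: 11:05-12:30, 15:10-17:45, 18:25-19:15.
Those are the intersection windows.

11:05-12:30, 15:10-17:45, 18:25-19:15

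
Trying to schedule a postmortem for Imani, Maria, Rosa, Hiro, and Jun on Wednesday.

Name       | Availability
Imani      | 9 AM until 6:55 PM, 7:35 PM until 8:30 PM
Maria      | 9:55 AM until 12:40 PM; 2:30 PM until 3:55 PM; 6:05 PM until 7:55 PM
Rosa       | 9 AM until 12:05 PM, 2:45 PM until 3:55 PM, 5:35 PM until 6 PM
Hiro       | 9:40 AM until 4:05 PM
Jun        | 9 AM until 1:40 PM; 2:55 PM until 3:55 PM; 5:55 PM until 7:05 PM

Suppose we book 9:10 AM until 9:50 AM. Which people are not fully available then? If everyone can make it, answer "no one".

Imani: free for 09:10-09:50. Maria: not fully free for 09:10-09:50. Rosa: free for 09:10-09:50. Hiro: not fully free for 09:10-09:50. Jun: free for 09:10-09:50.

Hiro, Maria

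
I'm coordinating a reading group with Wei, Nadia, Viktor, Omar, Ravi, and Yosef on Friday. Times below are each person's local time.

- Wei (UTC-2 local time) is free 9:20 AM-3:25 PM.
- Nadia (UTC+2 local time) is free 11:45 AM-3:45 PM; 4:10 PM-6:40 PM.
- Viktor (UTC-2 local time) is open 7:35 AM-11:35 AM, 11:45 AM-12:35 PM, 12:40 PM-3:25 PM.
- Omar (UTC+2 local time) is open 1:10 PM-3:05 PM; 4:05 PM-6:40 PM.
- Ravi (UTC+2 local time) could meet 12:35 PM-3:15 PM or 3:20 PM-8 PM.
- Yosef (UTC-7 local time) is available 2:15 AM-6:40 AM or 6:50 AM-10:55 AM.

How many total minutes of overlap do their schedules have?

250

Wei in UTC: 11:20-17:25 (add 2h to convert from UTC-2).
Nadia in UTC: 09:45-13:45, 14:10-16:40 (subtract 2h to convert from UTC+2).
Viktor in UTC: 09:35-13:35, 13:45-14:35, 14:40-17:25 (add 2h to convert from UTC-2).
Omar in UTC: 11:10-13:05, 14:05-16:40 (subtract 2h to convert from UTC+2).
Ravi in UTC: 10:35-13:15, 13:20-18:00 (subtract 2h to convert from UTC+2).
Yosef in UTC: 09:15-13:40, 13:50-17:55 (add 7h to convert from UTC-7).
Wei ∩ Nadia: 11:20-13:45, 14:10-16:40.
Wei ∩ Nadia ∩ Viktor: 11:20-13:35, 14:10-14:35, 14:40-16:40.
Wei ∩ Nadia ∩ Viktor ∩ Omar: 11:20-13:05, 14:10-14:35, 14:40-16:40.
Wei ∩ Nadia ∩ Viktor ∩ Omar ∩ Ravi: 11:20-13:05, 14:10-14:35, 14:40-16:40.
Wei ∩ Nadia ∩ Viktor ∩ Omar ∩ Ravi ∩ Yosef: 11:20-13:05, 14:10-14:35, 14:40-16:40.
Those are the intersection windows.
Summing the common windows: 105 + 25 + 120 = 250 minutes.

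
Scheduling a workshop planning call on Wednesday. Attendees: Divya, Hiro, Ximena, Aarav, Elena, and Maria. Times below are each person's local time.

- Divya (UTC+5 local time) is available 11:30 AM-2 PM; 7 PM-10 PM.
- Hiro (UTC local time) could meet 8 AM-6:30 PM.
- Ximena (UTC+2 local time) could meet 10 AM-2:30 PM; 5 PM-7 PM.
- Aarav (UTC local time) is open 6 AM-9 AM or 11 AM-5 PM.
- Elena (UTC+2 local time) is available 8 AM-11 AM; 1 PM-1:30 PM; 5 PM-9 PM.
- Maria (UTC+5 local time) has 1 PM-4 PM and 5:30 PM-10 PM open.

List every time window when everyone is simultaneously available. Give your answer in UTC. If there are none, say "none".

Divya in UTC: 06:30-09:00, 14:00-17:00 (subtract 5h to convert from UTC+5).
Hiro in UTC: 08:00-18:30.
Ximena in UTC: 08:00-12:30, 15:00-17:00 (subtract 2h to convert from UTC+2).
Aarav in UTC: 06:00-09:00, 11:00-17:00.
Elena in UTC: 06:00-09:00, 11:00-11:30, 15:00-19:00 (subtract 2h to convert from UTC+2).
Maria in UTC: 08:00-11:00, 12:30-17:00 (subtract 5h to convert from UTC+5).
Divya ∩ Hiro: 08:00-09:00, 14:00-17:00.
Divya ∩ Hiro ∩ Ximena: 08:00-09:00, 15:00-17:00.
Divya ∩ Hiro ∩ Ximena ∩ Aarav: 08:00-09:00, 15:00-17:00.
Divya ∩ Hiro ∩ Ximena ∩ Aarav ∩ Elena: 08:00-09:00, 15:00-17:00.
Divya ∩ Hiro ∩ Ximena ∩ Aarav ∩ Elena ∩ Maria: 08:00-09:00, 15:00-17:00.
So the common availability across everyone is 08:00-09:00, 15:00-17:00.

08:00-09:00, 15:00-17:00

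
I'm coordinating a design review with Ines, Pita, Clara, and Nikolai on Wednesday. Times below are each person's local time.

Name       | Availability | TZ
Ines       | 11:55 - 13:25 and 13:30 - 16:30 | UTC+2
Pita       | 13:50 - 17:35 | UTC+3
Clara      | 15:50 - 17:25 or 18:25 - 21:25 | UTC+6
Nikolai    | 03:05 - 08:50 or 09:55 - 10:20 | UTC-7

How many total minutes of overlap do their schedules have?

160

Ines in UTC: 09:55-11:25, 11:30-14:30 (subtract 2h to convert from UTC+2).
Pita in UTC: 10:50-14:35 (subtract 3h to convert from UTC+3).
Clara in UTC: 09:50-11:25, 12:25-15:25 (subtract 6h to convert from UTC+6).
Nikolai in UTC: 10:05-15:50, 16:55-17:20 (add 7h to convert from UTC-7).
Ines ∩ Pita: 10:50-11:25, 11:30-14:30.
Ines ∩ Pita ∩ Clara: 10:50-11:25, 12:25-14:30.
Ines ∩ Pita ∩ Clara ∩ Nikolai: 10:50-11:25, 12:25-14:30.
Those are the intersection windows.
Summing the common windows: 35 + 125 = 160 minutes.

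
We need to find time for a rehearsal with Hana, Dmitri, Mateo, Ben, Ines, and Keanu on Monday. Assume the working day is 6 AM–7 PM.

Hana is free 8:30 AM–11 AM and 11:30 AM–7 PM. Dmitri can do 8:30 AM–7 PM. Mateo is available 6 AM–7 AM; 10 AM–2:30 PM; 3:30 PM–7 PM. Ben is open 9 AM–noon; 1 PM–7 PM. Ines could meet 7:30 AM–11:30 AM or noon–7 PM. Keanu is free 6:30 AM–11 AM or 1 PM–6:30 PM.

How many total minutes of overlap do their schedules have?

330

Hana ∩ Dmitri: 08:30-11:00, 11:30-19:00.
Hana ∩ Dmitri ∩ Mateo: 10:00-11:00, 11:30-14:30, 15:30-19:00.
Hana ∩ Dmitri ∩ Mateo ∩ Ben: 10:00-11:00, 11:30-12:00, 13:00-14:30, 15:30-19:00.
Hana ∩ Dmitri ∩ Mateo ∩ Ben ∩ Ines: 10:00-11:00, 13:00-14:30, 15:30-19:00.
Hana ∩ Dmitri ∩ Mateo ∩ Ben ∩ Ines ∩ Keanu: 10:00-11:00, 13:00-14:30, 15:30-18:30.
Those are the intersection windows.
Summing the common windows: 60 + 90 + 180 = 330 minutes.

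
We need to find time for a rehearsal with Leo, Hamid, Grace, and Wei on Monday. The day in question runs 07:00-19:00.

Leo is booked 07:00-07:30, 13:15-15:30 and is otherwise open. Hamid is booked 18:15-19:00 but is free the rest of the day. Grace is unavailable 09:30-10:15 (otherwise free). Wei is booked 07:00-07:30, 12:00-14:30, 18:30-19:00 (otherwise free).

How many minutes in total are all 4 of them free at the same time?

390

Leo free: 07:30-13:15, 15:30-19:00 (invert busy blocks within the working day).
Hamid free: 07:00-18:15 (invert busy blocks within the working day).
Grace free: 07:00-09:30, 10:15-19:00 (invert busy blocks within the working day).
Wei free: 07:30-12:00, 14:30-18:30 (invert busy blocks within the working day).
Leo ∩ Hamid: 07:30-13:15, 15:30-18:15.
Leo ∩ Hamid ∩ Grace: 07:30-09:30, 10:15-13:15, 15:30-18:15.
Leo ∩ Hamid ∩ Grace ∩ Wei: 07:30-09:30, 10:15-12:00, 15:30-18:15.
Summing the common windows: 120 + 105 + 165 = 390 minutes.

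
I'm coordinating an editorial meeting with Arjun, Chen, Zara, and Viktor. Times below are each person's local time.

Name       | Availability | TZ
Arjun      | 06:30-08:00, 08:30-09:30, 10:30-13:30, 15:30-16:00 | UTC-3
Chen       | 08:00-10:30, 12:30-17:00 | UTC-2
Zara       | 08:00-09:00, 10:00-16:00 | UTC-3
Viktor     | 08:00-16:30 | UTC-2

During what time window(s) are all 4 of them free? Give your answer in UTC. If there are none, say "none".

Arjun in UTC: 09:30-11:00, 11:30-12:30, 13:30-16:30, 18:30-19:00 (add 3h to convert from UTC-3).
Chen in UTC: 10:00-12:30, 14:30-19:00 (add 2h to convert from UTC-2).
Zara in UTC: 11:00-12:00, 13:00-19:00 (add 3h to convert from UTC-3).
Viktor in UTC: 10:00-18:30 (add 2h to convert from UTC-2).
Arjun ∩ Chen: 10:00-11:00, 11:30-12:30, 14:30-16:30, 18:30-19:00.
Arjun ∩ Chen ∩ Zara: 11:30-12:00, 14:30-16:30, 18:30-19:00.
Arjun ∩ Chen ∩ Zara ∩ Viktor: 11:30-12:00, 14:30-16:30.
So the common availability across everyone is 11:30-12:00, 14:30-16:30.

11:30-12:00, 14:30-16:30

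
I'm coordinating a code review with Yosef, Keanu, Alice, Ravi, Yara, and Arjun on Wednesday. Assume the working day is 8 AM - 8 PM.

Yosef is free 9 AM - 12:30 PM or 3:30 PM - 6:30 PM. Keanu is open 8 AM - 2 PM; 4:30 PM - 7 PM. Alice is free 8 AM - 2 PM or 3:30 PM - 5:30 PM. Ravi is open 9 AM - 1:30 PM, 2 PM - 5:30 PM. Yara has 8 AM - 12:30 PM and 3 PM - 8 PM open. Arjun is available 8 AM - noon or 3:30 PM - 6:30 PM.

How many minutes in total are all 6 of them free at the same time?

Yosef ∩ Keanu: 09:00-12:30, 16:30-18:30.
Yosef ∩ Keanu ∩ Alice: 09:00-12:30, 16:30-17:30.
Yosef ∩ Keanu ∩ Alice ∩ Ravi: 09:00-12:30, 16:30-17:30.
Yosef ∩ Keanu ∩ Alice ∩ Ravi ∩ Yara: 09:00-12:30, 16:30-17:30.
Yosef ∩ Keanu ∩ Alice ∩ Ravi ∩ Yara ∩ Arjun: 09:00-12:00, 16:30-17:30.
Summing the common windows: 180 + 60 = 240 minutes.

240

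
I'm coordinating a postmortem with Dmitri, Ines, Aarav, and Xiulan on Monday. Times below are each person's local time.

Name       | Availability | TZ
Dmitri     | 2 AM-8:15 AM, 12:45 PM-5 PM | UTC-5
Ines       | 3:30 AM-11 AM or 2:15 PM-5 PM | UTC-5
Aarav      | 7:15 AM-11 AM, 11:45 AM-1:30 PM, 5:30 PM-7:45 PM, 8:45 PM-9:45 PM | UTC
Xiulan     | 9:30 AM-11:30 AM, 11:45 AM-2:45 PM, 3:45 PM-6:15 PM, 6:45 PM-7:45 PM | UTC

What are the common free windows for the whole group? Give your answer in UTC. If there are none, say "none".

Dmitri in UTC: 07:00-13:15, 17:45-22:00 (add 5h to convert from UTC-5).
Ines in UTC: 08:30-16:00, 19:15-22:00 (add 5h to convert from UTC-5).
Aarav in UTC: 07:15-11:00, 11:45-13:30, 17:30-19:45, 20:45-21:45.
Xiulan in UTC: 09:30-11:30, 11:45-14:45, 15:45-18:15, 18:45-19:45.
Dmitri ∩ Ines: 08:30-13:15, 19:15-22:00.
Dmitri ∩ Ines ∩ Aarav: 08:30-11:00, 11:45-13:15, 19:15-19:45, 20:45-21:45.
Dmitri ∩ Ines ∩ Aarav ∩ Xiulan: 09:30-11:00, 11:45-13:15, 19:15-19:45.

09:30-11:00, 11:45-13:15, 19:15-19:45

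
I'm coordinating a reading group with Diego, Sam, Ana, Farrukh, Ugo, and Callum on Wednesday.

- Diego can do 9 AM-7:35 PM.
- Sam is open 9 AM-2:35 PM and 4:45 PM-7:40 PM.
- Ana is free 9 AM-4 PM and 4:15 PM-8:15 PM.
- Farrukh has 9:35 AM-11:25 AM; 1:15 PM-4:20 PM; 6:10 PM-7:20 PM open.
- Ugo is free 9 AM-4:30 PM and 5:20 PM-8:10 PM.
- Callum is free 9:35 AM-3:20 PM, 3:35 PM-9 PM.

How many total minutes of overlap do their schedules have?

260

Diego ∩ Sam: 09:00-14:35, 16:45-19:35.
Diego ∩ Sam ∩ Ana: 09:00-14:35, 16:45-19:35.
Diego ∩ Sam ∩ Ana ∩ Farrukh: 09:35-11:25, 13:15-14:35, 18:10-19:20.
Diego ∩ Sam ∩ Ana ∩ Farrukh ∩ Ugo: 09:35-11:25, 13:15-14:35, 18:10-19:20.
Diego ∩ Sam ∩ Ana ∩ Farrukh ∩ Ugo ∩ Callum: 09:35-11:25, 13:15-14:35, 18:10-19:20.
So the common availability across everyone is 09:35-11:25, 13:15-14:35, 18:10-19:20.
Summing the common windows: 110 + 80 + 70 = 260 minutes.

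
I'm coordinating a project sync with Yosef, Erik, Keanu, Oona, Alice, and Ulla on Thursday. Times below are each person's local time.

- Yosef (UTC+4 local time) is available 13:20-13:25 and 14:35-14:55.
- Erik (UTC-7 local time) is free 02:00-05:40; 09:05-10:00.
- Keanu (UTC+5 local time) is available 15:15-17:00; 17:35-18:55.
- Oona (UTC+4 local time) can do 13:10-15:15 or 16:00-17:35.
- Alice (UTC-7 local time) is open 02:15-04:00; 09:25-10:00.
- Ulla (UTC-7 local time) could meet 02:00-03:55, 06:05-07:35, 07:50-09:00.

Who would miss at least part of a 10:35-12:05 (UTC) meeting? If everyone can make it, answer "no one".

Yosef in UTC: 09:20-09:25, 10:35-10:55 (subtract 4h to convert from UTC+4).
Erik in UTC: 09:00-12:40, 16:05-17:00 (add 7h to convert from UTC-7).
Keanu in UTC: 10:15-12:00, 12:35-13:55 (subtract 5h to convert from UTC+5).
Oona in UTC: 09:10-11:15, 12:00-13:35 (subtract 4h to convert from UTC+4).
Alice in UTC: 09:15-11:00, 16:25-17:00 (add 7h to convert from UTC-7).
Ulla in UTC: 09:00-10:55, 13:05-14:35, 14:50-16:00 (add 7h to convert from UTC-7).
Yosef: not fully free for 10:35-12:05. Erik: free for 10:35-12:05. Keanu: not fully free for 10:35-12:05. Oona: not fully free for 10:35-12:05. Alice: not fully free for 10:35-12:05. Ulla: not fully free for 10:35-12:05.

Alice, Keanu, Oona, Ulla, Yosef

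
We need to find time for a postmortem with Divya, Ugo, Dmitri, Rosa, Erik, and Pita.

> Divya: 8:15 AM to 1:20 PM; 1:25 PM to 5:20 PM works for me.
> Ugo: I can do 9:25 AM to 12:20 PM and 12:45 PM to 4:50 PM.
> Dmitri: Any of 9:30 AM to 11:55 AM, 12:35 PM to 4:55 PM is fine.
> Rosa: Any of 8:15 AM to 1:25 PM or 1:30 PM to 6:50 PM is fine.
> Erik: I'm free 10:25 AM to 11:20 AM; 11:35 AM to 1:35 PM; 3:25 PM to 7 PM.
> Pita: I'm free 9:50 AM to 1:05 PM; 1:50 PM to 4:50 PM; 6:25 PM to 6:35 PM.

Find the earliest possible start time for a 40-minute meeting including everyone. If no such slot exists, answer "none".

10:25

Divya ∩ Ugo: 09:25-12:20, 12:45-13:20, 13:25-16:50.
Divya ∩ Ugo ∩ Dmitri: 09:30-11:55, 12:45-13:20, 13:25-16:50.
Divya ∩ Ugo ∩ Dmitri ∩ Rosa: 09:30-11:55, 12:45-13:20, 13:30-16:50.
Divya ∩ Ugo ∩ Dmitri ∩ Rosa ∩ Erik: 10:25-11:20, 11:35-11:55, 12:45-13:20, 13:30-13:35, 15:25-16:50.
Divya ∩ Ugo ∩ Dmitri ∩ Rosa ∩ Erik ∩ Pita: 10:25-11:20, 11:35-11:55, 12:45-13:05, 15:25-16:50.
Those are the intersection windows.
The first common window of at least 40 minutes is 10:25-11:20, so the earliest start is 10:25.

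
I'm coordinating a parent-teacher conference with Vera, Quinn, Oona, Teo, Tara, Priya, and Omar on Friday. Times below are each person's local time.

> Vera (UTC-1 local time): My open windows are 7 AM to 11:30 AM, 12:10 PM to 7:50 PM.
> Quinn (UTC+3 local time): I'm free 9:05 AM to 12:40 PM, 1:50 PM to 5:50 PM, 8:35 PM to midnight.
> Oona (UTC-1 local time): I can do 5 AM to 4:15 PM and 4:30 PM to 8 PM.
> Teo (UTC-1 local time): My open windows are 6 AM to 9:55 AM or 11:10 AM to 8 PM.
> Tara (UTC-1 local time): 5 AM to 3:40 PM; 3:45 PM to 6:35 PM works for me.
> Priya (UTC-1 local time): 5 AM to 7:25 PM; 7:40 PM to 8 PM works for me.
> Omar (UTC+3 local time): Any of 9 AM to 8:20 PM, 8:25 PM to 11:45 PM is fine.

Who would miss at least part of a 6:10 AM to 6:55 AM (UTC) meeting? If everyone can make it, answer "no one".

Vera in UTC: 08:00-12:30, 13:10-20:50 (add 1h to convert from UTC-1).
Quinn in UTC: 06:05-09:40, 10:50-14:50, 17:35-21:00 (subtract 3h to convert from UTC+3).
Oona in UTC: 06:00-17:15, 17:30-21:00 (add 1h to convert from UTC-1).
Teo in UTC: 07:00-10:55, 12:10-21:00 (add 1h to convert from UTC-1).
Tara in UTC: 06:00-16:40, 16:45-19:35 (add 1h to convert from UTC-1).
Priya in UTC: 06:00-20:25, 20:40-21:00 (add 1h to convert from UTC-1).
Omar in UTC: 06:00-17:20, 17:25-20:45 (subtract 3h to convert from UTC+3).
Vera: not fully free for 06:10-06:55. Quinn: free for 06:10-06:55. Oona: free for 06:10-06:55. Teo: not fully free for 06:10-06:55. Tara: free for 06:10-06:55. Priya: free for 06:10-06:55. Omar: free for 06:10-06:55.

Teo, Vera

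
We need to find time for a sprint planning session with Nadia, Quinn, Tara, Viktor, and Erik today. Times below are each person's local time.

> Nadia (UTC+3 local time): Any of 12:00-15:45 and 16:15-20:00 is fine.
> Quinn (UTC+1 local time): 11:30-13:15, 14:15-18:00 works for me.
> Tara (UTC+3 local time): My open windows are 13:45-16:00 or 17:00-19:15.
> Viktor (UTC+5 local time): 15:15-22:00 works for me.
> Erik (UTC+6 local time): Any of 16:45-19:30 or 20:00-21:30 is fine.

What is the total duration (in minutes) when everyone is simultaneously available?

180

Nadia in UTC: 09:00-12:45, 13:15-17:00 (subtract 3h to convert from UTC+3).
Quinn in UTC: 10:30-12:15, 13:15-17:00 (subtract 1h to convert from UTC+1).
Tara in UTC: 10:45-13:00, 14:00-16:15 (subtract 3h to convert from UTC+3).
Viktor in UTC: 10:15-17:00 (subtract 5h to convert from UTC+5).
Erik in UTC: 10:45-13:30, 14:00-15:30 (subtract 6h to convert from UTC+6).
Nadia ∩ Quinn: 10:30-12:15, 13:15-17:00.
Nadia ∩ Quinn ∩ Tara: 10:45-12:15, 14:00-16:15.
Nadia ∩ Quinn ∩ Tara ∩ Viktor: 10:45-12:15, 14:00-16:15.
Nadia ∩ Quinn ∩ Tara ∩ Viktor ∩ Erik: 10:45-12:15, 14:00-15:30.
So the common availability across everyone is 10:45-12:15, 14:00-15:30.
Summing the common windows: 90 + 90 = 180 minutes.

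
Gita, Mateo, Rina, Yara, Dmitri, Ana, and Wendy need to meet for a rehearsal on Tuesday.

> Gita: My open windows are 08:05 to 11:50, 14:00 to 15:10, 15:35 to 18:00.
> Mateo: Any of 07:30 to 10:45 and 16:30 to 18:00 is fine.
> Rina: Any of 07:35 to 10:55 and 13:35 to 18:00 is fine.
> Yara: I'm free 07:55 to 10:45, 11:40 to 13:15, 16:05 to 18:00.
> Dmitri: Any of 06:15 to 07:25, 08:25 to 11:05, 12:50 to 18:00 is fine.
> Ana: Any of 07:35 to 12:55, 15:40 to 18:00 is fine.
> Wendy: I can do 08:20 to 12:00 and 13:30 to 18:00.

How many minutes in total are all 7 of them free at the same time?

Gita ∩ Mateo: 08:05-10:45, 16:30-18:00.
Gita ∩ Mateo ∩ Rina: 08:05-10:45, 16:30-18:00.
Gita ∩ Mateo ∩ Rina ∩ Yara: 08:05-10:45, 16:30-18:00.
Gita ∩ Mateo ∩ Rina ∩ Yara ∩ Dmitri: 08:25-10:45, 16:30-18:00.
Gita ∩ Mateo ∩ Rina ∩ Yara ∩ Dmitri ∩ Ana: 08:25-10:45, 16:30-18:00.
Gita ∩ Mateo ∩ Rina ∩ Yara ∩ Dmitri ∩ Ana ∩ Wendy: 08:25-10:45, 16:30-18:00.
Those are the intersection windows.
Summing the common windows: 140 + 90 = 230 minutes.

230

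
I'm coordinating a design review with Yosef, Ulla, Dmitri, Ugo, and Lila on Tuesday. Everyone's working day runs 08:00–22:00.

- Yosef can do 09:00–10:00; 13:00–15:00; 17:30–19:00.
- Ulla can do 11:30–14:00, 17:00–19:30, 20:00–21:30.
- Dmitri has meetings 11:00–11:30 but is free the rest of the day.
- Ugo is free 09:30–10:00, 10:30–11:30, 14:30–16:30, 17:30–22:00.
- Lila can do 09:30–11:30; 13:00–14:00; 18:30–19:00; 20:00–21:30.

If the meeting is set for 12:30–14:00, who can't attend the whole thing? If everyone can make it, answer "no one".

Yosef free: 09:00-10:00, 13:00-15:00, 17:30-19:00.
Ulla free: 11:30-14:00, 17:00-19:30, 20:00-21:30.
Dmitri free: 08:00-11:00, 11:30-22:00 (invert busy blocks within the working day).
Ugo free: 09:30-10:00, 10:30-11:30, 14:30-16:30, 17:30-22:00.
Lila free: 09:30-11:30, 13:00-14:00, 18:30-19:00, 20:00-21:30.
Yosef: not fully free for 12:30-14:00. Ulla: free for 12:30-14:00. Dmitri: free for 12:30-14:00. Ugo: not fully free for 12:30-14:00. Lila: not fully free for 12:30-14:00.

Lila, Ugo, Yosef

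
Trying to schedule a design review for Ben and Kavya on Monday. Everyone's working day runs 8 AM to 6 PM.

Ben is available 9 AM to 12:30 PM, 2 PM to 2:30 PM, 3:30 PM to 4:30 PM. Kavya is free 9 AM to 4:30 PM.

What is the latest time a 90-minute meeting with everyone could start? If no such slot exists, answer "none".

Ben ∩ Kavya: 09:00-12:30, 14:00-14:30, 15:30-16:30.
Those are the intersection windows.
The last common window of at least 90 minutes is 09:00-12:30; a 90-minute meeting can start as late as 11:00 and still end by 12:30.

11:00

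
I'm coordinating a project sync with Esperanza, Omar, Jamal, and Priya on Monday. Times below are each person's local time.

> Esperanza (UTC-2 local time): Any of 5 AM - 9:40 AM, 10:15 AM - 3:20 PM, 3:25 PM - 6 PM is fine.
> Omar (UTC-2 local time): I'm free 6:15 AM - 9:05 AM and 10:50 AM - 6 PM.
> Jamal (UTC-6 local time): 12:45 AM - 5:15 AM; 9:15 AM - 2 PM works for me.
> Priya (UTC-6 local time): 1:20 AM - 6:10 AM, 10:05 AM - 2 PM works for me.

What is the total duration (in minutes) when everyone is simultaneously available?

400

Esperanza in UTC: 07:00-11:40, 12:15-17:20, 17:25-20:00 (add 2h to convert from UTC-2).
Omar in UTC: 08:15-11:05, 12:50-20:00 (add 2h to convert from UTC-2).
Jamal in UTC: 06:45-11:15, 15:15-20:00 (add 6h to convert from UTC-6).
Priya in UTC: 07:20-12:10, 16:05-20:00 (add 6h to convert from UTC-6).
Esperanza ∩ Omar: 08:15-11:05, 12:50-17:20, 17:25-20:00.
Esperanza ∩ Omar ∩ Jamal: 08:15-11:05, 15:15-17:20, 17:25-20:00.
Esperanza ∩ Omar ∩ Jamal ∩ Priya: 08:15-11:05, 16:05-17:20, 17:25-20:00.
Summing the common windows: 170 + 75 + 155 = 400 minutes.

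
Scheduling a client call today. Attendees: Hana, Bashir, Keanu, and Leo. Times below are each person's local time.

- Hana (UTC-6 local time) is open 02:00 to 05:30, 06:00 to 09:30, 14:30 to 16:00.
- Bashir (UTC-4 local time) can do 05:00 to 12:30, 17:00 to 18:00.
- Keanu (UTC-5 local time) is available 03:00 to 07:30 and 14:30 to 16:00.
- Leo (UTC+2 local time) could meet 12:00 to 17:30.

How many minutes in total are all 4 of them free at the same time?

Hana in UTC: 08:00-11:30, 12:00-15:30, 20:30-22:00 (add 6h to convert from UTC-6).
Bashir in UTC: 09:00-16:30, 21:00-22:00 (add 4h to convert from UTC-4).
Keanu in UTC: 08:00-12:30, 19:30-21:00 (add 5h to convert from UTC-5).
Leo in UTC: 10:00-15:30 (subtract 2h to convert from UTC+2).
Hana ∩ Bashir: 09:00-11:30, 12:00-15:30, 21:00-22:00.
Hana ∩ Bashir ∩ Keanu: 09:00-11:30, 12:00-12:30.
Hana ∩ Bashir ∩ Keanu ∩ Leo: 10:00-11:30, 12:00-12:30.
Summing the common windows: 90 + 30 = 120 minutes.

120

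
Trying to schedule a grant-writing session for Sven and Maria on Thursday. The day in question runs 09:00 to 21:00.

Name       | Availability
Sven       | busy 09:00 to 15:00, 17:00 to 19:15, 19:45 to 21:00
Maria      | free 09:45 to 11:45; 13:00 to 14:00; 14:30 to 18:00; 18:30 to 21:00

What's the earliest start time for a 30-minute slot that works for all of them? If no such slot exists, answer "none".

15:00

Sven free: 15:00-17:00, 19:15-19:45 (invert busy blocks within the working day).
Maria free: 09:45-11:45, 13:00-14:00, 14:30-18:00, 18:30-21:00.
Sven ∩ Maria: 15:00-17:00, 19:15-19:45.
The first common window of at least 30 minutes is 15:00-17:00, so the earliest start is 15:00.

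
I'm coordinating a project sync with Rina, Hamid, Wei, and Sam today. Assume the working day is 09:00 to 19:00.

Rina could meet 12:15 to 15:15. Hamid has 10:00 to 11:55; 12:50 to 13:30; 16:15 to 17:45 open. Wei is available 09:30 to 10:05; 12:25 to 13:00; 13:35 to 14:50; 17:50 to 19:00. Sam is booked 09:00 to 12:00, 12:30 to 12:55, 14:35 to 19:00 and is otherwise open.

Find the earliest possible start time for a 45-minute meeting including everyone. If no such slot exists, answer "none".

Rina free: 12:15-15:15.
Hamid free: 10:00-11:55, 12:50-13:30, 16:15-17:45.
Wei free: 09:30-10:05, 12:25-13:00, 13:35-14:50, 17:50-19:00.
Sam free: 12:00-12:30, 12:55-14:35 (invert busy blocks within the working day).
Rina ∩ Hamid: 12:50-13:30.
Rina ∩ Hamid ∩ Wei: 12:50-13:00.
Rina ∩ Hamid ∩ Wei ∩ Sam: 12:55-13:00.
No common window is at least 45 minutes long.

none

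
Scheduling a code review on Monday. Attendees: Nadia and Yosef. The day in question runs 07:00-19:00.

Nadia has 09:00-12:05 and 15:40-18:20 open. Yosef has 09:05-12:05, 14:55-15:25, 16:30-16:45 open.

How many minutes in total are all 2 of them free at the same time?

Nadia ∩ Yosef: 09:05-12:05, 16:30-16:45.
So the common availability across everyone is 09:05-12:05, 16:30-16:45.
Summing the common windows: 180 + 15 = 195 minutes.

195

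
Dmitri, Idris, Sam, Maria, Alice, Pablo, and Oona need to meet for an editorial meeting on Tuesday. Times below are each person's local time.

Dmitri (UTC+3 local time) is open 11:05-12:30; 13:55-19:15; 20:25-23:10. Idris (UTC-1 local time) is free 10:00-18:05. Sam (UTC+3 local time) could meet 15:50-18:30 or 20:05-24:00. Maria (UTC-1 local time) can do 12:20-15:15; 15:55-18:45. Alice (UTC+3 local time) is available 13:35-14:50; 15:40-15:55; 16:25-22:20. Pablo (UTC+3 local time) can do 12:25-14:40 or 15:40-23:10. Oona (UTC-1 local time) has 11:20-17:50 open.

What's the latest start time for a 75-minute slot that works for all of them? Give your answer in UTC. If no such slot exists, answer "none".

Dmitri in UTC: 08:05-09:30, 10:55-16:15, 17:25-20:10 (subtract 3h to convert from UTC+3).
Idris in UTC: 11:00-19:05 (add 1h to convert from UTC-1).
Sam in UTC: 12:50-15:30, 17:05-21:00 (subtract 3h to convert from UTC+3).
Maria in UTC: 13:20-16:15, 16:55-19:45 (add 1h to convert from UTC-1).
Alice in UTC: 10:35-11:50, 12:40-12:55, 13:25-19:20 (subtract 3h to convert from UTC+3).
Pablo in UTC: 09:25-11:40, 12:40-20:10 (subtract 3h to convert from UTC+3).
Oona in UTC: 12:20-18:50 (add 1h to convert from UTC-1).
Dmitri ∩ Idris: 11:00-16:15, 17:25-19:05.
Dmitri ∩ Idris ∩ Sam: 12:50-15:30, 17:25-19:05.
Dmitri ∩ Idris ∩ Sam ∩ Maria: 13:20-15:30, 17:25-19:05.
Dmitri ∩ Idris ∩ Sam ∩ Maria ∩ Alice: 13:25-15:30, 17:25-19:05.
Dmitri ∩ Idris ∩ Sam ∩ Maria ∩ Alice ∩ Pablo: 13:25-15:30, 17:25-19:05.
Dmitri ∩ Idris ∩ Sam ∩ Maria ∩ Alice ∩ Pablo ∩ Oona: 13:25-15:30, 17:25-18:50.
The last common window of at least 75 minutes is 17:25-18:50; a 75-minute meeting can start as late as 17:35 and still end by 18:50.

17:35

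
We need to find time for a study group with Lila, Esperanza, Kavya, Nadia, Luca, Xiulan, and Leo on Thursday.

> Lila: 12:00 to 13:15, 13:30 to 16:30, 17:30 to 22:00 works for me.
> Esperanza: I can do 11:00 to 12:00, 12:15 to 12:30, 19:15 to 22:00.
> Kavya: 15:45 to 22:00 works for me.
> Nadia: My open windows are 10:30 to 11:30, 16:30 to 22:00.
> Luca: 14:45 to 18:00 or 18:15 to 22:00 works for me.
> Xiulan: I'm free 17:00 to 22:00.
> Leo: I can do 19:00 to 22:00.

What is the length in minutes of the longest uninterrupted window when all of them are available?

Lila ∩ Esperanza: 12:15-12:30, 19:15-22:00.
Lila ∩ Esperanza ∩ Kavya: 19:15-22:00.
Lila ∩ Esperanza ∩ Kavya ∩ Nadia: 19:15-22:00.
Lila ∩ Esperanza ∩ Kavya ∩ Nadia ∩ Luca: 19:15-22:00.
Lila ∩ Esperanza ∩ Kavya ∩ Nadia ∩ Luca ∩ Xiulan: 19:15-22:00.
Lila ∩ Esperanza ∩ Kavya ∩ Nadia ∩ Luca ∩ Xiulan ∩ Leo: 19:15-22:00.
So the common availability across everyone is 19:15-22:00.
The longest is 19:15-22:00 at 165 minutes.

165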